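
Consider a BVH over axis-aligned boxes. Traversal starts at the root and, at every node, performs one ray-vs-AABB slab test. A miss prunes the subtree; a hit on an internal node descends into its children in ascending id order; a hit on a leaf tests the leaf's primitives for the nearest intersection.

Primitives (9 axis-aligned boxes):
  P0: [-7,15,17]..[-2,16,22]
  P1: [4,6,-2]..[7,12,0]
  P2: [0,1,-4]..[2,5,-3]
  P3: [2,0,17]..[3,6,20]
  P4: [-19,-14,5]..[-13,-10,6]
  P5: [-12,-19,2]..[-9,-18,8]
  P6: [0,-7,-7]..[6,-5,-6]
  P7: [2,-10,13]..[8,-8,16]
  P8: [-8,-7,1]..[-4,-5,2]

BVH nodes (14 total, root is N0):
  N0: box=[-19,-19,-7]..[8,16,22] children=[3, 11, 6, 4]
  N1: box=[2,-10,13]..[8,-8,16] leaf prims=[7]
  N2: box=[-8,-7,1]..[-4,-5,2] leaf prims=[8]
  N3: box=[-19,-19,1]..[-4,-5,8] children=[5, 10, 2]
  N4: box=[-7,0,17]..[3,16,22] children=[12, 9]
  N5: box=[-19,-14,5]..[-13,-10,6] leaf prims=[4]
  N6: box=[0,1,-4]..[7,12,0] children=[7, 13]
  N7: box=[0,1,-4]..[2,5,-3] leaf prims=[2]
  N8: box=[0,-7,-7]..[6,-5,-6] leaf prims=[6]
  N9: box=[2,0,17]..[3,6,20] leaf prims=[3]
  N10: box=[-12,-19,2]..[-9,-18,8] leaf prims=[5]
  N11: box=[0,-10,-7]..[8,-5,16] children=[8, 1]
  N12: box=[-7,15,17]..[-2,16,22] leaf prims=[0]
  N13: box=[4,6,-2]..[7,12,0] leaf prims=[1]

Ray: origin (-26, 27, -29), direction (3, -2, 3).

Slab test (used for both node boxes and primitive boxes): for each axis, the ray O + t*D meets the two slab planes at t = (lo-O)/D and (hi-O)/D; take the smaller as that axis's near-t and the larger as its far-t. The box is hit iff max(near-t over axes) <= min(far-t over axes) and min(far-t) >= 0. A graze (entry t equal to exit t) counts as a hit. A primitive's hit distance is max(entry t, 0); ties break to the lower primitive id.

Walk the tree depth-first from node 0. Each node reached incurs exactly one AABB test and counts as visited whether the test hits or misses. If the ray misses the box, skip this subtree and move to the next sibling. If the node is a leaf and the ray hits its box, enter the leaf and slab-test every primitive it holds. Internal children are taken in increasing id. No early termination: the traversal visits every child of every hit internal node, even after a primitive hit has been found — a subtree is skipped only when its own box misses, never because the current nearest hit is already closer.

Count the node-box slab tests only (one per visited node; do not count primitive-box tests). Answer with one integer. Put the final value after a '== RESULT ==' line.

Walk:
N0 x:[7/3,34/3] y:[11/2,23] z:[22/3,17] -> hit [22/3,34/3], descend [3, 4, 6, 11]
  N3 x:[7/3,22/3] y:[16,23] z:[10,37/3] -> miss, prune
  N4 x:[19/3,29/3] y:[11/2,27/2] z:[46/3,17] -> miss, prune
  N6 x:[26/3,11] y:[15/2,13] z:[25/3,29/3] -> hit [26/3,29/3], descend [7, 13]
    N7 x:[26/3,28/3] y:[11,13] z:[25/3,26/3] -> miss, prune
    N13 x:[10,11] y:[15/2,21/2] z:[9,29/3] -> miss, prune
  N11 x:[26/3,34/3] y:[16,37/2] z:[22/3,15] -> miss, prune

7 AABB tests over nodes [0, 3, 4, 6, 7, 13, 11]; 0 leaves entered; closest miss.

== RESULT ==
7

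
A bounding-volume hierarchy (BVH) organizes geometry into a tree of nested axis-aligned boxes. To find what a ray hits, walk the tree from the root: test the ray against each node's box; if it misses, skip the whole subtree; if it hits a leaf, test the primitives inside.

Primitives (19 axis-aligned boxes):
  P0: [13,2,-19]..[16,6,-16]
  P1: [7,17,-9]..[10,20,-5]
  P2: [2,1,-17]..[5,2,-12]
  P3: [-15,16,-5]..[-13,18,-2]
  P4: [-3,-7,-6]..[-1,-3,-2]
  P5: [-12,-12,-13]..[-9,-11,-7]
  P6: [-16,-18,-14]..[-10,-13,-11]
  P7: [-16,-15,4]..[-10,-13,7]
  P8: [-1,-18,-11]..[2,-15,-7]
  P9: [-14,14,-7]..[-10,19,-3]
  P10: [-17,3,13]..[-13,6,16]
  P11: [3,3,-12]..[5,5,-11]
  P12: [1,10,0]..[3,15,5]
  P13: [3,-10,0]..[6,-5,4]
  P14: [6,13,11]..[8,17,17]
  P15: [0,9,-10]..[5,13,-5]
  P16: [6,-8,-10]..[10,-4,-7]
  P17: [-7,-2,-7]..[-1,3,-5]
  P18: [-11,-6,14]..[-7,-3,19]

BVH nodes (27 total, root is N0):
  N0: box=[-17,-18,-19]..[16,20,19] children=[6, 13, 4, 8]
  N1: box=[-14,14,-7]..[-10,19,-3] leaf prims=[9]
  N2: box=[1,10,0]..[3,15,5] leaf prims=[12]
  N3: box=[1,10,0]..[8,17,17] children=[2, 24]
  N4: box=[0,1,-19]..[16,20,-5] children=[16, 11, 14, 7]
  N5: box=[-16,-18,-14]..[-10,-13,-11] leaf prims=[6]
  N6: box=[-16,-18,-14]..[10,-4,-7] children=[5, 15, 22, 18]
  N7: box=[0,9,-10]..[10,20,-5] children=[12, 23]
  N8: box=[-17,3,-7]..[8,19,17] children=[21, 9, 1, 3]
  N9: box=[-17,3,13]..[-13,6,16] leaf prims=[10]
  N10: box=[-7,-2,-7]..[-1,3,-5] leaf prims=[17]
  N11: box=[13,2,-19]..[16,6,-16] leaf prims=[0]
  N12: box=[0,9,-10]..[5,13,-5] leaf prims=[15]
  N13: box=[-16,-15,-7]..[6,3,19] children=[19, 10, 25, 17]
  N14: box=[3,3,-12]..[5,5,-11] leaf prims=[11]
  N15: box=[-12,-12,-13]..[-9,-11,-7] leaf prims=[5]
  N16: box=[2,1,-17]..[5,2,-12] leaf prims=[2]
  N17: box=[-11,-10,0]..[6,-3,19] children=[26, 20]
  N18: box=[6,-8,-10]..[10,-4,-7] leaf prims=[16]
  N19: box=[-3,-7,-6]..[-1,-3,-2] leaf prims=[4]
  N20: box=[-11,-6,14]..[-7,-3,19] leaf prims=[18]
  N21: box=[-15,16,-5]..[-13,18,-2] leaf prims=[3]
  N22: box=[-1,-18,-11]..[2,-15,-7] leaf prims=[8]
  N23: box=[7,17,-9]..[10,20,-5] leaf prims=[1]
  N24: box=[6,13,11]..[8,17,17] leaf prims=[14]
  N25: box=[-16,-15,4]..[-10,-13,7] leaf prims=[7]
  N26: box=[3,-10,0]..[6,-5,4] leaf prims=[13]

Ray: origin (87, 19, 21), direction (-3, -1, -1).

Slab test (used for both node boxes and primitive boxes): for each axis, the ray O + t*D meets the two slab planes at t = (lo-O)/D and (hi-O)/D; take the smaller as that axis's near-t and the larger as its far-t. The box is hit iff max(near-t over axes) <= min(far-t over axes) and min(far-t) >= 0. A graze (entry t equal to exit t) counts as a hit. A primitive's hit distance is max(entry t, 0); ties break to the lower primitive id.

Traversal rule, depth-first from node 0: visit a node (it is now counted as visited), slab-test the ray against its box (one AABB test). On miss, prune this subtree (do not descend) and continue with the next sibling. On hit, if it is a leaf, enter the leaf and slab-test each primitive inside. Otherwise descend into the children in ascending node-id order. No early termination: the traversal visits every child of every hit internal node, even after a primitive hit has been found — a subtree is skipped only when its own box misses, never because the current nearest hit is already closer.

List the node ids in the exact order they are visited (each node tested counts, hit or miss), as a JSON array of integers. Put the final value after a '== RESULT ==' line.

Traverse from the root:
N0 x:[71/3,104/3] y:[-1,37] z:[2,40] -> hit [71/3,104/3], descend [4, 6, 8, 13]
  N4 x:[71/3,29] y:[-1,18] z:[26,40] -> miss, prune
  N6 x:[77/3,103/3] y:[23,37] z:[28,35] -> hit [28,103/3], descend [5, 15, 18, 22]
    N5 x:[97/3,103/3] y:[32,37] z:[32,35] -> hit [97/3,103/3] leaf, test {P6@t=97/3}
    N15 x:[32,33] y:[30,31] z:[28,34] -> miss, prune
    N18 x:[77/3,27] y:[23,27] z:[28,31] -> miss, prune
    N22 x:[85/3,88/3] y:[34,37] z:[28,32] -> miss, prune
  N8 x:[79/3,104/3] y:[0,16] z:[4,28] -> miss, prune
  N13 x:[27,103/3] y:[16,34] z:[2,28] -> hit [27,28], descend [10, 17, 19, 25]
    N10 x:[88/3,94/3] y:[16,21] z:[26,28] -> miss, prune
    N17 x:[27,98/3] y:[22,29] z:[2,21] -> miss, prune
    N19 x:[88/3,30] y:[22,26] z:[23,27] -> miss, prune
    N25 x:[97/3,103/3] y:[32,34] z:[14,17] -> miss, prune

order=[0, 4, 6, 5, 15, 18, 22, 8, 13, 10, 17, 19, 25]  |boxes|=13  |leaves|=1  hit=P6

== RESULT ==
[0, 4, 6, 5, 15, 18, 22, 8, 13, 10, 17, 19, 25]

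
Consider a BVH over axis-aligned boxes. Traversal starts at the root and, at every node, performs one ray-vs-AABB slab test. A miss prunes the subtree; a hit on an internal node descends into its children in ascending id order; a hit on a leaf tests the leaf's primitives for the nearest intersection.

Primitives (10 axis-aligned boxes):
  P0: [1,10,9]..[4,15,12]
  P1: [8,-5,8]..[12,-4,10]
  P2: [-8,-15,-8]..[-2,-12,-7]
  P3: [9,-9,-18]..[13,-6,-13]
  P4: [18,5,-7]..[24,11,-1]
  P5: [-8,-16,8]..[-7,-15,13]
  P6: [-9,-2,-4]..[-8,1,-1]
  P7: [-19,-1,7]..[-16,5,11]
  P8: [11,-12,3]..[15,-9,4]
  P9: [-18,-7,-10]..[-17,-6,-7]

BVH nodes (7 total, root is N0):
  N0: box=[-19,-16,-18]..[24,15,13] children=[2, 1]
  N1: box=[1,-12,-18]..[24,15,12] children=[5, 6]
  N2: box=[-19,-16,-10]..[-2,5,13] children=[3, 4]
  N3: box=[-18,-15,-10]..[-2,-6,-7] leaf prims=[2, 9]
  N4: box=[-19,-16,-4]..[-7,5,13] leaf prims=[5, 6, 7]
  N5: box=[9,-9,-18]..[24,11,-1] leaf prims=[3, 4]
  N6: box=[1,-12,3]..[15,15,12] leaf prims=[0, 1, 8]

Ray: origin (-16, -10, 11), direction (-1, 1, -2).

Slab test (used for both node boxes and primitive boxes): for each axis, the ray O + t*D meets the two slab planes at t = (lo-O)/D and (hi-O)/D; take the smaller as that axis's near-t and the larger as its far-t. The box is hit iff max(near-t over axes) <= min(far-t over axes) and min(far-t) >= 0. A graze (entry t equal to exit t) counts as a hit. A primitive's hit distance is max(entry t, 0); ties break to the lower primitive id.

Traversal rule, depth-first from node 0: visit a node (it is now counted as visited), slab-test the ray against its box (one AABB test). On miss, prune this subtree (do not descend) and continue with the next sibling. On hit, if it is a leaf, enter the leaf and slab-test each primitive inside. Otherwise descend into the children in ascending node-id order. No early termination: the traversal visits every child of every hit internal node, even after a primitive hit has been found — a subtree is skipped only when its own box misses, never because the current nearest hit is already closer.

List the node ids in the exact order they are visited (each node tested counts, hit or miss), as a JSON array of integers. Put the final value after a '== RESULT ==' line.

Traverse from the root:
N0 x:[-40,3] y:[-6,25] z:[-1,29/2] -> hit [-1,3], descend [1, 2]
  N1 x:[-40,-17] y:[-2,25] z:[-1/2,29/2] -> miss, prune
  N2 x:[-14,3] y:[-6,15] z:[-1,21/2] -> hit [-1,3], descend [3, 4]
    N3 x:[-14,2] y:[-5,4] z:[9,21/2] -> miss, prune
    N4 x:[-9,3] y:[-6,15] z:[-1,15/2] -> hit [-1,3] leaf, test {P5(miss), P6(miss), P7(miss)}

5 AABB tests over nodes [0, 1, 2, 3, 4]; 1 leaf entered; closest miss.

== RESULT ==
[0, 1, 2, 3, 4]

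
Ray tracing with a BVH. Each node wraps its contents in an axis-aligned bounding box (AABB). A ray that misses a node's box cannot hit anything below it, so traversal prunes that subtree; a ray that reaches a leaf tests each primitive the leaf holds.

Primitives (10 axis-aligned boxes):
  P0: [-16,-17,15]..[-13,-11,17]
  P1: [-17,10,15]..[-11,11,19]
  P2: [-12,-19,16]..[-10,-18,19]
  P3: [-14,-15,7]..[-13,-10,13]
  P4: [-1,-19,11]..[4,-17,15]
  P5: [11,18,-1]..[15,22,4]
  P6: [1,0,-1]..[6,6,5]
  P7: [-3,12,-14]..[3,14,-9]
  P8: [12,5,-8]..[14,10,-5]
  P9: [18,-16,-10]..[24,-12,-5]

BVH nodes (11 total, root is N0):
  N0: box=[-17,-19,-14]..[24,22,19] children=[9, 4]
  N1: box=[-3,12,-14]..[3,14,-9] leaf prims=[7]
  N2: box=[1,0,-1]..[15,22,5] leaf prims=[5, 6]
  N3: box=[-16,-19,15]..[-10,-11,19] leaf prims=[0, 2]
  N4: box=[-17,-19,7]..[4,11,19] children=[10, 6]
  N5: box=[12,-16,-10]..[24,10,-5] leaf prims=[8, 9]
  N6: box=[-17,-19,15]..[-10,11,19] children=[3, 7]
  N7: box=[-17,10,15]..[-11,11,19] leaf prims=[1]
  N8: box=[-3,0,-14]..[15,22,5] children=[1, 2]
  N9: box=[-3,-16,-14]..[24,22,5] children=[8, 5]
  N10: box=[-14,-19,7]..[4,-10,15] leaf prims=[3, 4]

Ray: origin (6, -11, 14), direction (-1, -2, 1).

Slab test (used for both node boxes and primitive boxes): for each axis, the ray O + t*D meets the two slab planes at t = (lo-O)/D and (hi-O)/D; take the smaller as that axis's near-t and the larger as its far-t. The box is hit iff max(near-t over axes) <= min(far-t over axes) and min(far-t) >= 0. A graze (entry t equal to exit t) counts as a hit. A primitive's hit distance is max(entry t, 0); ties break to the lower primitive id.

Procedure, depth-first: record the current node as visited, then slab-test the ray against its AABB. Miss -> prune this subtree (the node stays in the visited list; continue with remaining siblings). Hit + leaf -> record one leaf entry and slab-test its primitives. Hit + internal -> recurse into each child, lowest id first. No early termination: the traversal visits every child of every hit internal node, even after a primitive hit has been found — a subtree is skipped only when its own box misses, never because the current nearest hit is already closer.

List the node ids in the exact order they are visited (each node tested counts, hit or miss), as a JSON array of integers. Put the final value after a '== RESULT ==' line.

Trace the traversal:
N0 x:[-18,23] y:[-33/2,4] z:[-28,5] -> hit [-33/2,4], descend [4, 9]
  N4 x:[2,23] y:[-11,4] z:[-7,5] -> hit [2,4], descend [6, 10]
    N6 x:[16,23] y:[-11,4] z:[1,5] -> miss, prune
    N10 x:[2,20] y:[-1/2,4] z:[-7,1] -> miss, prune
  N9 x:[-18,9] y:[-33/2,5/2] z:[-28,-9] -> miss, prune

Visited [0, 4, 6, 10, 9]. Tests: 5 box, 0 leaf. Nearest: miss.

== RESULT ==
[0, 4, 6, 10, 9]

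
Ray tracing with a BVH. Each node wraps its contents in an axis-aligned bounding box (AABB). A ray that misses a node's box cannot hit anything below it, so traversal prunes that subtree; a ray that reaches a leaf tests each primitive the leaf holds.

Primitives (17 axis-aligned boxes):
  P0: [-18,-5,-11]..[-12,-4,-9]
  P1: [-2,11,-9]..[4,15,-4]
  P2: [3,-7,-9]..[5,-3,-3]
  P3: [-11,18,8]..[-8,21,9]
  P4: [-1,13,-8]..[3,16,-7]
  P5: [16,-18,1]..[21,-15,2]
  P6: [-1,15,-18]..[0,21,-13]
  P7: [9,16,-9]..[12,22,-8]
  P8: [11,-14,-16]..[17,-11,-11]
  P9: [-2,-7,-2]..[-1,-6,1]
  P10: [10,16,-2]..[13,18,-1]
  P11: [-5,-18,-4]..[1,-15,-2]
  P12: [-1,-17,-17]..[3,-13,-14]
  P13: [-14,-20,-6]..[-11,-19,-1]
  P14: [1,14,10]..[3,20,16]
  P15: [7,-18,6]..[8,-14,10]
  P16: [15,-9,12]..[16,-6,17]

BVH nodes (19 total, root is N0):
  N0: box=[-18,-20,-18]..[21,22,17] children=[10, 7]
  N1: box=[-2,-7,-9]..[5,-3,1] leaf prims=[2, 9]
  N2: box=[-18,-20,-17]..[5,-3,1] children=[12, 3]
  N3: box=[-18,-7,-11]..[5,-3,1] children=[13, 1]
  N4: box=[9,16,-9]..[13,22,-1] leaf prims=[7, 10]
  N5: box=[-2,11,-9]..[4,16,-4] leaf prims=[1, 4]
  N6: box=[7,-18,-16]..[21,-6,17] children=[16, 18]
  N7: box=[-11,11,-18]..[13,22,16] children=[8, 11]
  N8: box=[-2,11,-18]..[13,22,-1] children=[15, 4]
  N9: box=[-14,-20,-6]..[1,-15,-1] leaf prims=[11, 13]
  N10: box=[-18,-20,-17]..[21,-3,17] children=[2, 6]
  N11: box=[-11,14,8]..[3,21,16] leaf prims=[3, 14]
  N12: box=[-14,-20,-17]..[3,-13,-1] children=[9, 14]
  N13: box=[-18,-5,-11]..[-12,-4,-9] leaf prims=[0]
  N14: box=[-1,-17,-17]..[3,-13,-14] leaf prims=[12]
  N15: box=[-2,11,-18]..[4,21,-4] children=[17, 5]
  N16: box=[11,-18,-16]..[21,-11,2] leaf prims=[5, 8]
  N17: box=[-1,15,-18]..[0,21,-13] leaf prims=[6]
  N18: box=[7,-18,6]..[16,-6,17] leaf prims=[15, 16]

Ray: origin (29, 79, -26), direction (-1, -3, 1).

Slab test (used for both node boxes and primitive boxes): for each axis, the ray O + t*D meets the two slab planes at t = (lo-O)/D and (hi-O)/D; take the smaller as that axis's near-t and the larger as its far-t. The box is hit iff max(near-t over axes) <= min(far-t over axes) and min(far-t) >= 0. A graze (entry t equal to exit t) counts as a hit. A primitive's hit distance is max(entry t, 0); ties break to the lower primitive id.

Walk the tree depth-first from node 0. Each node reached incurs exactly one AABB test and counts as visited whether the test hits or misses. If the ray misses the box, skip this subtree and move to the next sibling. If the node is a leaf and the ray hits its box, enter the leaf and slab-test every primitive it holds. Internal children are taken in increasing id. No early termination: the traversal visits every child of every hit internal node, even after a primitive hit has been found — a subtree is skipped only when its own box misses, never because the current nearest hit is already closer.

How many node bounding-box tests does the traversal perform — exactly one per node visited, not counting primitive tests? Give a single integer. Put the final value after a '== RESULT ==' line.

Traverse from the root:
N0 x:[8,47] y:[19,33] z:[8,43] -> hit [19,33], descend [7, 10]
  N7 x:[16,40] y:[19,68/3] z:[8,42] -> hit [19,68/3], descend [8, 11]
    N8 x:[16,31] y:[19,68/3] z:[8,25] -> hit [19,68/3], descend [4, 15]
      N4 x:[16,20] y:[19,21] z:[17,25] -> hit [19,20] leaf, test {P7(miss), P10(miss)}
      N15 x:[25,31] y:[58/3,68/3] z:[8,22] -> miss, prune
    N11 x:[26,40] y:[58/3,65/3] z:[34,42] -> miss, prune
  N10 x:[8,47] y:[82/3,33] z:[9,43] -> hit [82/3,33], descend [2, 6]
    N2 x:[24,47] y:[82/3,33] z:[9,27] -> miss, prune
    N6 x:[8,22] y:[85/3,97/3] z:[10,43] -> miss, prune

Visited [0, 7, 8, 4, 15, 11, 10, 2, 6]. Tests: 9 box, 1 leaf. Nearest: miss.

== RESULT ==
9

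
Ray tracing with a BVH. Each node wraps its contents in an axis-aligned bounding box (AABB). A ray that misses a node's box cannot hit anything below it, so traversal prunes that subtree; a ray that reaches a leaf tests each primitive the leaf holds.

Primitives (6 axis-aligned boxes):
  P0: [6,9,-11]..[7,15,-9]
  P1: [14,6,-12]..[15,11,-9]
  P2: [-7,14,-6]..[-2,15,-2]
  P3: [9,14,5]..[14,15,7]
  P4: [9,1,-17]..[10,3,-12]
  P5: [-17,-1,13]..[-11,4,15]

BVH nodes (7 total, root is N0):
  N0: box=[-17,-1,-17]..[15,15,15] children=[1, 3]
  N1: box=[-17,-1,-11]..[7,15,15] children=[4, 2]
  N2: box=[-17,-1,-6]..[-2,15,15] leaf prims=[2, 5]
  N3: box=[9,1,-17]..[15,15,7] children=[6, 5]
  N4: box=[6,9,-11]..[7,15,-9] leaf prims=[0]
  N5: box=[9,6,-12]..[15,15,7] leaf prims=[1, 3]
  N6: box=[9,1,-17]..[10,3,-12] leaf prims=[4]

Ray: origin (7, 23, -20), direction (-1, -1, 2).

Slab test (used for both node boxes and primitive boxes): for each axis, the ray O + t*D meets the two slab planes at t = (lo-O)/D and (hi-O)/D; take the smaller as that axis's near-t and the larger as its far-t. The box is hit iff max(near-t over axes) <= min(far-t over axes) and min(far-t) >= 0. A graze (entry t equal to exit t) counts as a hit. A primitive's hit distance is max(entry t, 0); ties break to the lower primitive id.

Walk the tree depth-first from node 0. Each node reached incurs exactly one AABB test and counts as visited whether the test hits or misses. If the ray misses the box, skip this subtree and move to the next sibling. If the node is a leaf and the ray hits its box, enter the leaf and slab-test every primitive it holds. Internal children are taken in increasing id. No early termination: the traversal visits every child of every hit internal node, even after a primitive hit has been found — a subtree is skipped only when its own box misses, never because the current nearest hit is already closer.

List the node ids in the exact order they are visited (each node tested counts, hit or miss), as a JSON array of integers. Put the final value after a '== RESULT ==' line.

Traverse from the root:
N0 x:[-8,24] y:[8,24] z:[3/2,35/2] -> hit [8,35/2], descend [1, 3]
  N1 x:[0,24] y:[8,24] z:[9/2,35/2] -> hit [8,35/2], descend [2, 4]
    N2 x:[9,24] y:[8,24] z:[7,35/2] -> hit [9,35/2] leaf, test {P2@t=9, P5(miss)}
    N4 x:[0,1] y:[8,14] z:[9/2,11/2] -> miss, prune
  N3 x:[-8,-2] y:[8,22] z:[3/2,27/2] -> miss, prune

Visited [0, 1, 2, 4, 3]. Tests: 5 box, 1 leaf. Nearest: P2.

== RESULT ==
[0, 1, 2, 4, 3]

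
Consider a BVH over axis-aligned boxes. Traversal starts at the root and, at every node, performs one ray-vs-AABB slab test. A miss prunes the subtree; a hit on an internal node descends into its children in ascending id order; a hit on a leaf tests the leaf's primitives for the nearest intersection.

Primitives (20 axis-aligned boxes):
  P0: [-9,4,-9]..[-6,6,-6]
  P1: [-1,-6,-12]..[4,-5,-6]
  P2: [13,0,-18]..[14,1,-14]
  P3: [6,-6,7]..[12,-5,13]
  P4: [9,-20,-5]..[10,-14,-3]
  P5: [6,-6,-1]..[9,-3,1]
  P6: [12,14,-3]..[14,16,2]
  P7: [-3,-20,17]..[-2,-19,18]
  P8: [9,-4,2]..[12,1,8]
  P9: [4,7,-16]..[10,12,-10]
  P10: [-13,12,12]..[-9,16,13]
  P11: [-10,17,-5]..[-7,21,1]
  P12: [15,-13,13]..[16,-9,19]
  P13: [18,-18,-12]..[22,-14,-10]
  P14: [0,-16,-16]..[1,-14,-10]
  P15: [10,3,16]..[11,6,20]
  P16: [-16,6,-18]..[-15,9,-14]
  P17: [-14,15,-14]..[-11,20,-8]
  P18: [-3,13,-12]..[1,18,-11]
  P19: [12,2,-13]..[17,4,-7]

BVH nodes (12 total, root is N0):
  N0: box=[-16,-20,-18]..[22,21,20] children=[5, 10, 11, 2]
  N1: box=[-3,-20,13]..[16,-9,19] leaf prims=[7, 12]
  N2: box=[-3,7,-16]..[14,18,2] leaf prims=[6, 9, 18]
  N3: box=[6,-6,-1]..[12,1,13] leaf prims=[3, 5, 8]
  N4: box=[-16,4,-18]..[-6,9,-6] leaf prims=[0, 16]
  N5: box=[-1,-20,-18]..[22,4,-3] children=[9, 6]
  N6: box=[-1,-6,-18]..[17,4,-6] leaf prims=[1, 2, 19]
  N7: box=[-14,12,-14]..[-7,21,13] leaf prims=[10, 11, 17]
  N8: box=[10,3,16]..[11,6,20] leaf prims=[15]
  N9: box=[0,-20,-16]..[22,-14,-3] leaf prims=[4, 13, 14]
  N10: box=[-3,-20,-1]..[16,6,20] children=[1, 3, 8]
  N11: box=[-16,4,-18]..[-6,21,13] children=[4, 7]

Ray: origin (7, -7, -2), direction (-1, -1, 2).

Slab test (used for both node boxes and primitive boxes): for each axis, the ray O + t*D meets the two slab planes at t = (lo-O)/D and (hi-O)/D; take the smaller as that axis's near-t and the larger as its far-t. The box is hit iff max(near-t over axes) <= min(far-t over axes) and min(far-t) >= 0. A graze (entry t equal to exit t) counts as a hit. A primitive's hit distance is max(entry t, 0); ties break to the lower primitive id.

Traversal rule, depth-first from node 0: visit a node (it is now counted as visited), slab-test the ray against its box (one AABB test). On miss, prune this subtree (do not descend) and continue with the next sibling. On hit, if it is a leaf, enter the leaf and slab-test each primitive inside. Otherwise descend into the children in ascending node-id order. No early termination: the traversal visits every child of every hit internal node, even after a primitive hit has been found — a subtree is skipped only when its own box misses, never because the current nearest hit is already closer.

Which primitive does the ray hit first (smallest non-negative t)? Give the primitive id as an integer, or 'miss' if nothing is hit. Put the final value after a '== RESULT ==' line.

Traverse from the root:
N0 x:[-15,23] y:[-28,13] z:[-8,11] -> hit [-8,11], descend [2, 5, 10, 11]
  N2 x:[-7,10] y:[-25,-14] z:[-7,2] -> miss, prune
  N5 x:[-15,8] y:[-11,13] z:[-8,-1/2] -> miss, prune
  N10 x:[-9,10] y:[-13,13] z:[1/2,11] -> hit [1/2,10], descend [1, 3, 8]
    N1 x:[-9,10] y:[2,13] z:[15/2,21/2] -> hit [15/2,10] leaf, test {P7(miss), P12(miss)}
    N3 x:[-5,1] y:[-8,-1] z:[1/2,15/2] -> miss, prune
    N8 x:[-4,-3] y:[-13,-10] z:[9,11] -> miss, prune
  N11 x:[13,23] y:[-28,-11] z:[-8,15/2] -> miss, prune

Visited [0, 2, 5, 10, 1, 3, 8, 11]. Tests: 8 box, 1 leaf. Nearest: miss.

== RESULT ==
miss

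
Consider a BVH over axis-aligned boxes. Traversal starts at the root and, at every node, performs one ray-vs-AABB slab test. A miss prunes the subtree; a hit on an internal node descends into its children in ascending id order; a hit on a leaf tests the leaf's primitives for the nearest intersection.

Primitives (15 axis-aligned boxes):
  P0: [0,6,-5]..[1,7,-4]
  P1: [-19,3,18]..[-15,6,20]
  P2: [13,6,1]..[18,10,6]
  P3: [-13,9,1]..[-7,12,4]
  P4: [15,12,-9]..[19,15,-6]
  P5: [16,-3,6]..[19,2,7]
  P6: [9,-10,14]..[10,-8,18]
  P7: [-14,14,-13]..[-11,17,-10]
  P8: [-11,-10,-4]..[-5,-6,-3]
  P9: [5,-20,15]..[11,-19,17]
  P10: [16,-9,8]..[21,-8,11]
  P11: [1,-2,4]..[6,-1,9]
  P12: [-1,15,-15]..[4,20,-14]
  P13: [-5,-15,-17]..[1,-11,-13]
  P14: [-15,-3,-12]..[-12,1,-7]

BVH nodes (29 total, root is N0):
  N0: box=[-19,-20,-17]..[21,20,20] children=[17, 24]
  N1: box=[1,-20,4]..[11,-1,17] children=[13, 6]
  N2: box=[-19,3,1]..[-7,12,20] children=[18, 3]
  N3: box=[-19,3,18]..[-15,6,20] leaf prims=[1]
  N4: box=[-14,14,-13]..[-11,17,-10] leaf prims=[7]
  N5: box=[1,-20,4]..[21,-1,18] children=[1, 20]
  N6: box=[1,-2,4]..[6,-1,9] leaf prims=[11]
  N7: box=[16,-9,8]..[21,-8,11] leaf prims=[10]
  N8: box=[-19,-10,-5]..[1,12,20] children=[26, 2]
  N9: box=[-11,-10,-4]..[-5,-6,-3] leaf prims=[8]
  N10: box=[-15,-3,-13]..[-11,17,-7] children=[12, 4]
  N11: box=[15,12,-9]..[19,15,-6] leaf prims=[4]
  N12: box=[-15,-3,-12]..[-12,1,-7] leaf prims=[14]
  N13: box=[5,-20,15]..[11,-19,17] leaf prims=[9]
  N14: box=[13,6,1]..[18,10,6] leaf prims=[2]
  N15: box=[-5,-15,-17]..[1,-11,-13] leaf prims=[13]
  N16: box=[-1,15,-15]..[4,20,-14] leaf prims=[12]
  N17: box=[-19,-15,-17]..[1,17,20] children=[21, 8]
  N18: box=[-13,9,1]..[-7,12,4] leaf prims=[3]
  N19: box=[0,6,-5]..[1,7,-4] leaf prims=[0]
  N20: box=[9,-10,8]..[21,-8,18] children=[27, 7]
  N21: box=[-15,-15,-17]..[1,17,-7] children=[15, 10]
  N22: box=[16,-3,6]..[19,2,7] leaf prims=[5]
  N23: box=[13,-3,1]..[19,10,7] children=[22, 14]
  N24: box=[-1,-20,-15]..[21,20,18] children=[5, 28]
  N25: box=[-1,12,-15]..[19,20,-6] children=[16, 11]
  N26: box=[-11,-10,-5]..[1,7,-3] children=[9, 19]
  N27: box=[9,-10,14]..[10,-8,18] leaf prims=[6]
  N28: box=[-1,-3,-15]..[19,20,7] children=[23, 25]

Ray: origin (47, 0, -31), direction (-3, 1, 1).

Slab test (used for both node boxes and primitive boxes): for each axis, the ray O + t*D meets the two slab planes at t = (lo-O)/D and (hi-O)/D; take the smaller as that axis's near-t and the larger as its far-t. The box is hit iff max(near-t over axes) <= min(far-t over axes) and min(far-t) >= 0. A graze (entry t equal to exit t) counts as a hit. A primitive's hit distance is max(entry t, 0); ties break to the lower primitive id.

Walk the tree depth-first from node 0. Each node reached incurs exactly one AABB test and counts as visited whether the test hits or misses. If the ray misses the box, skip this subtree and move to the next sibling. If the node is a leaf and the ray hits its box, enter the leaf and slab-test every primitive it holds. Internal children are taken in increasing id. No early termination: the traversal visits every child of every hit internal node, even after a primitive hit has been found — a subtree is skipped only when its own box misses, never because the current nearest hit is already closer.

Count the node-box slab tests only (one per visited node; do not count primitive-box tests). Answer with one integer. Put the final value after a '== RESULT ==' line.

Traverse from the root:
N0 x:[26/3,22] y:[-20,20] z:[14,51] -> hit [14,20], descend [17, 24]
  N17 x:[46/3,22] y:[-15,17] z:[14,51] -> hit [46/3,17], descend [8, 21]
    N8 x:[46/3,22] y:[-10,12] z:[26,51] -> miss, prune
    N21 x:[46/3,62/3] y:[-15,17] z:[14,24] -> hit [46/3,17], descend [10, 15]
      N10 x:[58/3,62/3] y:[-3,17] z:[18,24] -> miss, prune
      N15 x:[46/3,52/3] y:[-15,-11] z:[14,18] -> miss, prune
  N24 x:[26/3,16] y:[-20,20] z:[16,49] -> hit [16,16], descend [5, 28]
    N5 x:[26/3,46/3] y:[-20,-1] z:[35,49] -> miss, prune
    N28 x:[28/3,16] y:[-3,20] z:[16,38] -> hit [16,16], descend [23, 25]
      N23 x:[28/3,34/3] y:[-3,10] z:[32,38] -> miss, prune
      N25 x:[28/3,16] y:[12,20] z:[16,25] -> hit [16,16], descend [11, 16]
        N11 x:[28/3,32/3] y:[12,15] z:[22,25] -> miss, prune
        N16 x:[43/3,16] y:[15,20] z:[16,17] -> hit [16,16] leaf, test {P12@t=16}

Visited [0, 17, 8, 21, 10, 15, 24, 5, 28, 23, 25, 11, 16]. Tests: 13 box, 1 leaf. Nearest: P12.

== RESULT ==
13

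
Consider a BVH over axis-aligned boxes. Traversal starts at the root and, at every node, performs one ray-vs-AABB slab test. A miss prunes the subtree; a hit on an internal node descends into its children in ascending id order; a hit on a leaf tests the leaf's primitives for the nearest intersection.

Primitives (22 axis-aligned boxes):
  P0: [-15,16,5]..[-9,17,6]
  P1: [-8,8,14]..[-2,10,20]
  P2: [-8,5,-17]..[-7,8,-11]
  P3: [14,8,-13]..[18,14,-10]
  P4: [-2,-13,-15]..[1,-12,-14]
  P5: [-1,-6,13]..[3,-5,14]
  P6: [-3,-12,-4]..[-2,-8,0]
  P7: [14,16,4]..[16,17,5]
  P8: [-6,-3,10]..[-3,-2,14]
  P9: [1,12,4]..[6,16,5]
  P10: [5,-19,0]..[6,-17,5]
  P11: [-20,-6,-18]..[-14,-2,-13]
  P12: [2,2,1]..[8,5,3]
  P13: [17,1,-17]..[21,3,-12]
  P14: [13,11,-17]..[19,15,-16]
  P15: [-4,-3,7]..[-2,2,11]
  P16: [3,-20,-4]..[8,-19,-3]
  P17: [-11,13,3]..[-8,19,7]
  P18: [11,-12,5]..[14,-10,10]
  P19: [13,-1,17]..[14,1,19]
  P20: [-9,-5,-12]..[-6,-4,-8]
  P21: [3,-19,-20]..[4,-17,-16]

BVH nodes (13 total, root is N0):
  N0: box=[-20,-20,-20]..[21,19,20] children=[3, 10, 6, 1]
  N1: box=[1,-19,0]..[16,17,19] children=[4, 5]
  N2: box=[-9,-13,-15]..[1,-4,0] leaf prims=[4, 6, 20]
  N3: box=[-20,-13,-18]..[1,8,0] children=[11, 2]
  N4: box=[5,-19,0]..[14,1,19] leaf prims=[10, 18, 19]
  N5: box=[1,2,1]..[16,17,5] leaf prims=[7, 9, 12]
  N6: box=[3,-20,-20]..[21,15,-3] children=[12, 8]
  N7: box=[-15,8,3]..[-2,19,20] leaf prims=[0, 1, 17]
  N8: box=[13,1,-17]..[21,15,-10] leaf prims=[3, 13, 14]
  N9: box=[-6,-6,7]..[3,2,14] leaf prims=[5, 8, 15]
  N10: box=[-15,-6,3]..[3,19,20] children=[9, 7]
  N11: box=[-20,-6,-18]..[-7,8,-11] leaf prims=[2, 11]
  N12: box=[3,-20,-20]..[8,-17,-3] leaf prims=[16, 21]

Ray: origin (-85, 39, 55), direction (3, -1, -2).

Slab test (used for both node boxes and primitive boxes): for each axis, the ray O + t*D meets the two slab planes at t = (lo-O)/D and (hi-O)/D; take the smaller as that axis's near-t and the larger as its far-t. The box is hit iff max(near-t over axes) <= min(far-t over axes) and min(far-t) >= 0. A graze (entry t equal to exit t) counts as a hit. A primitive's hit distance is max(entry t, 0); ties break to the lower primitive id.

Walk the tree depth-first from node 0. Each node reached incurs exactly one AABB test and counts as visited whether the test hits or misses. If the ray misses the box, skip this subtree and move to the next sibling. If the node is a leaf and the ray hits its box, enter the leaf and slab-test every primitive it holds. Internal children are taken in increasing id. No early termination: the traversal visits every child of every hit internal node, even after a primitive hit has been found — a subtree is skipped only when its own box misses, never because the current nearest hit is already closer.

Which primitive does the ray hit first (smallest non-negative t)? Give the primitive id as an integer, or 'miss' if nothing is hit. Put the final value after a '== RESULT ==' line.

Traverse from the root:
N0 x:[65/3,106/3] y:[20,59] z:[35/2,75/2] -> hit [65/3,106/3], descend [1, 3, 6, 10]
  N1 x:[86/3,101/3] y:[22,58] z:[18,55/2] -> miss, prune
  N3 x:[65/3,86/3] y:[31,52] z:[55/2,73/2] -> miss, prune
  N6 x:[88/3,106/3] y:[24,59] z:[29,75/2] -> hit [88/3,106/3], descend [8, 12]
    N8 x:[98/3,106/3] y:[24,38] z:[65/2,36] -> hit [98/3,106/3] leaf, test {P3(miss), P13(miss), P14(miss)}
    N12 x:[88/3,31] y:[56,59] z:[29,75/2] -> miss, prune
  N10 x:[70/3,88/3] y:[20,45] z:[35/2,26] -> hit [70/3,26], descend [7, 9]
    N7 x:[70/3,83/3] y:[20,31] z:[35/2,26] -> hit [70/3,26] leaf, test {P0(miss), P1(miss), P17@t=74/3}
    N9 x:[79/3,88/3] y:[37,45] z:[41/2,24] -> miss, prune

9 AABB tests over nodes [0, 1, 3, 6, 8, 12, 10, 7, 9]; 2 leaves entered; closest P17.

== RESULT ==
17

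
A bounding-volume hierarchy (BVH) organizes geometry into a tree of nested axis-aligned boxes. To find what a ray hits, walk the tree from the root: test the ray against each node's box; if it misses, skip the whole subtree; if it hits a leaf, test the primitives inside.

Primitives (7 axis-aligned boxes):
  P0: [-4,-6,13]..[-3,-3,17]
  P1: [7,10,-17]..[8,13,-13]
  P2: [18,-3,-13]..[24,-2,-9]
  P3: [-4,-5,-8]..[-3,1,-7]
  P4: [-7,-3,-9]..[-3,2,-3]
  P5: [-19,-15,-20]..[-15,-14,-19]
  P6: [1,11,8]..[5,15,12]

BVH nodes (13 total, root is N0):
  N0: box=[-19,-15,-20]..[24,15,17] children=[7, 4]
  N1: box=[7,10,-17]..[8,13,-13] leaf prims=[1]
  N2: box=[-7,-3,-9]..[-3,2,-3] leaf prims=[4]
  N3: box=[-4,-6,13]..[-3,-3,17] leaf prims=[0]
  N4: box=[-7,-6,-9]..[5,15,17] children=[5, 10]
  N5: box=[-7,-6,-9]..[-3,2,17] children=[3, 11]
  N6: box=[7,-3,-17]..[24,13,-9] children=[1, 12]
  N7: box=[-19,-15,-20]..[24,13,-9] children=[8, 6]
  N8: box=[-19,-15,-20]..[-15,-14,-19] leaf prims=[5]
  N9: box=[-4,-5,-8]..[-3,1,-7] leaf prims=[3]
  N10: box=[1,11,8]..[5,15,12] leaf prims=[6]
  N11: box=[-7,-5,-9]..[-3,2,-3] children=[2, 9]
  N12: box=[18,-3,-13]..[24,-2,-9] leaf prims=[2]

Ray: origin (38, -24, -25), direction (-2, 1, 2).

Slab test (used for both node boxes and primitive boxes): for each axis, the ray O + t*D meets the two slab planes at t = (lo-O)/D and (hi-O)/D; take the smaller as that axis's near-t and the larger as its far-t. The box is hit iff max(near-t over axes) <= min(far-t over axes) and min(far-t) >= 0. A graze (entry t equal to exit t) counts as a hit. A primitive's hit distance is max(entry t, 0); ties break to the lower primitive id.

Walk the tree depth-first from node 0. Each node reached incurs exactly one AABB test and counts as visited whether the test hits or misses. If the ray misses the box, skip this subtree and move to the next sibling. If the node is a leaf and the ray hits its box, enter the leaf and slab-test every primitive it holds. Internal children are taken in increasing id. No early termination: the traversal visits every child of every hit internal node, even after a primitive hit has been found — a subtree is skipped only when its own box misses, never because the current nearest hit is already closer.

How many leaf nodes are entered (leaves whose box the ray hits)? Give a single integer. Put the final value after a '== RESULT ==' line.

Walk:
N0 x:[7,57/2] y:[9,39] z:[5/2,21] -> hit [9,21], descend [4, 7]
  N4 x:[33/2,45/2] y:[18,39] z:[8,21] -> hit [18,21], descend [5, 10]
    N5 x:[41/2,45/2] y:[18,26] z:[8,21] -> hit [41/2,21], descend [3, 11]
      N3 x:[41/2,21] y:[18,21] z:[19,21] -> hit [41/2,21] leaf, test {P0@t=41/2}
      N11 x:[41/2,45/2] y:[19,26] z:[8,11] -> miss, prune
    N10 x:[33/2,37/2] y:[35,39] z:[33/2,37/2] -> miss, prune
  N7 x:[7,57/2] y:[9,37] z:[5/2,8] -> miss, prune

order=[0, 4, 5, 3, 11, 10, 7]  |boxes|=7  |leaves|=1  hit=P0

== RESULT ==
1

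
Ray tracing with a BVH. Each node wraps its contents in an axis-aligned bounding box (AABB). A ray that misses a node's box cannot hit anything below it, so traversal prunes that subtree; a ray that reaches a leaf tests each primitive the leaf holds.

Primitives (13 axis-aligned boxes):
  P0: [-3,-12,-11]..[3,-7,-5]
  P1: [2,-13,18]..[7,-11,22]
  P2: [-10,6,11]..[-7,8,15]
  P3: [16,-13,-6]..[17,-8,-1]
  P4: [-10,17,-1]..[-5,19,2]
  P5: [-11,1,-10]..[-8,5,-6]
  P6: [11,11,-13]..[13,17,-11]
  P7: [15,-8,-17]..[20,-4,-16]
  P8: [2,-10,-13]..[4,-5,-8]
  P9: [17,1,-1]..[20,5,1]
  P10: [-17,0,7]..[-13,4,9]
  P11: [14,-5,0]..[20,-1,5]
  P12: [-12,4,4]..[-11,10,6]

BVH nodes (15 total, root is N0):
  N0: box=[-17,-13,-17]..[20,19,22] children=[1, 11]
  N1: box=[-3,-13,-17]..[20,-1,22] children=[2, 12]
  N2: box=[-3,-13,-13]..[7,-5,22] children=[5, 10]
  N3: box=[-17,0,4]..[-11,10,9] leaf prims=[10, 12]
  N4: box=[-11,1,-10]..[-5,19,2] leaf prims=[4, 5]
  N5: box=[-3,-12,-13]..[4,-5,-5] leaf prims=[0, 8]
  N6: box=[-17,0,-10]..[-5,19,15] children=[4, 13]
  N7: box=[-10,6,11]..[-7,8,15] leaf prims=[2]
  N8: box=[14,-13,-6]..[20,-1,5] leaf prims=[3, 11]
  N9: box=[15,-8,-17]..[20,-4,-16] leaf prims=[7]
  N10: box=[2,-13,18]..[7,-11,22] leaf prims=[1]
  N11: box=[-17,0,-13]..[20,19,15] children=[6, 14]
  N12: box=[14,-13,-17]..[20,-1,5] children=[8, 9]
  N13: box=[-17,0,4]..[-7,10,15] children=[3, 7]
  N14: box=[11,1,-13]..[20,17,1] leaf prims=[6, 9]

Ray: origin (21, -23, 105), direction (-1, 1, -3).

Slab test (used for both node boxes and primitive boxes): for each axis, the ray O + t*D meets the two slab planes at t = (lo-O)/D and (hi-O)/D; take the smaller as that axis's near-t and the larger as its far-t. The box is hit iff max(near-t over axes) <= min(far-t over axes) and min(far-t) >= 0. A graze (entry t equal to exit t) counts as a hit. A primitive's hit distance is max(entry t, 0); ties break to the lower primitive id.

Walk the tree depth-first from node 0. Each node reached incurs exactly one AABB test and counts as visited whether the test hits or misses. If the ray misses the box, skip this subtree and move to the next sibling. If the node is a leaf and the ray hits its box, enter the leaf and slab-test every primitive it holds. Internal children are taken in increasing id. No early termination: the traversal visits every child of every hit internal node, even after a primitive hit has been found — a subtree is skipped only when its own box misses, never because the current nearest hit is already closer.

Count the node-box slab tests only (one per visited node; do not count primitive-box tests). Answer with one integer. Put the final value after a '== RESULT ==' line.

Traverse from the root:
N0 x:[1,38] y:[10,42] z:[83/3,122/3] -> hit [83/3,38], descend [1, 11]
  N1 x:[1,24] y:[10,22] z:[83/3,122/3] -> miss, prune
  N11 x:[1,38] y:[23,42] z:[30,118/3] -> hit [30,38], descend [6, 14]
    N6 x:[26,38] y:[23,42] z:[30,115/3] -> hit [30,38], descend [4, 13]
      N4 x:[26,32] y:[24,42] z:[103/3,115/3] -> miss, prune
      N13 x:[28,38] y:[23,33] z:[30,101/3] -> hit [30,33], descend [3, 7]
        N3 x:[32,38] y:[23,33] z:[32,101/3] -> hit [32,33] leaf, test {P10(miss), P12@t=33}
        N7 x:[28,31] y:[29,31] z:[30,94/3] -> hit [30,31] leaf, test {P2@t=30}
    N14 x:[1,10] y:[24,40] z:[104/3,118/3] -> miss, prune

Visited [0, 1, 11, 6, 4, 13, 3, 7, 14]. Tests: 9 box, 2 leaf. Nearest: P2.

== RESULT ==
9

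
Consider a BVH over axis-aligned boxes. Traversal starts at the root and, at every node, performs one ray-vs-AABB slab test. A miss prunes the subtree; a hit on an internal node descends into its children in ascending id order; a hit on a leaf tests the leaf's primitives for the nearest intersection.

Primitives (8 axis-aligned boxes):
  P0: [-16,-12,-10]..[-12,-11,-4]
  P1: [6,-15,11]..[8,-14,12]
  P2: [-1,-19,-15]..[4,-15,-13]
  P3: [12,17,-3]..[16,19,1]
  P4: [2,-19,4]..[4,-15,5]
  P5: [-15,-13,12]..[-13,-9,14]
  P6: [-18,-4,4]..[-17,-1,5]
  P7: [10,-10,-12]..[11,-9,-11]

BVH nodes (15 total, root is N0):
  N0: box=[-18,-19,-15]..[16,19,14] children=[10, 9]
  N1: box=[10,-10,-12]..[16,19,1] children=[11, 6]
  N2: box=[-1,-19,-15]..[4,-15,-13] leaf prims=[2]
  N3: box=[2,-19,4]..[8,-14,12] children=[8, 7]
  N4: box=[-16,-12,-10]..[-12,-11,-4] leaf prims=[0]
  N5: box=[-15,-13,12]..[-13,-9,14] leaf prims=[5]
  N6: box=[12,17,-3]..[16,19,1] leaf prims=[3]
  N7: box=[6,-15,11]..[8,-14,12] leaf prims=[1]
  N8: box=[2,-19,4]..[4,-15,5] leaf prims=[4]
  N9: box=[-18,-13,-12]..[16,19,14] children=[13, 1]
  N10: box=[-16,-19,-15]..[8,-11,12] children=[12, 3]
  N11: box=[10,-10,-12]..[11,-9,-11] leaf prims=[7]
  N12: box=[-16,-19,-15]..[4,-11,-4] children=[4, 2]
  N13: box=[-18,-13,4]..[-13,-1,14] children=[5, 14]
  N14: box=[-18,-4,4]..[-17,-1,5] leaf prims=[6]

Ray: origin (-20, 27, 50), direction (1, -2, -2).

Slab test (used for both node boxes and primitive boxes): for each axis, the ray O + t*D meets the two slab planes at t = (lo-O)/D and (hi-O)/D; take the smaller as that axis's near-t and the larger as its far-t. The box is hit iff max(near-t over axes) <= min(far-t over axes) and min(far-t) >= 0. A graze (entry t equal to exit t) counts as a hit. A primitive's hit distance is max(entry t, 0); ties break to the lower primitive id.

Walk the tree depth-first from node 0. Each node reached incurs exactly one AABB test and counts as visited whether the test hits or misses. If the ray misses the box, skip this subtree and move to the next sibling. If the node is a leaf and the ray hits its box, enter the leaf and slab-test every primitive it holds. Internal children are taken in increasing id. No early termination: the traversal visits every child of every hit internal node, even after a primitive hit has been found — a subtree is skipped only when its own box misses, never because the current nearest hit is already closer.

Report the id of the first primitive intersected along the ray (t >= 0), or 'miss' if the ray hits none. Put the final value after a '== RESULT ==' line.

Walk:
N0 x:[2,36] y:[4,23] z:[18,65/2] -> hit [18,23], descend [9, 10]
  N9 x:[2,36] y:[4,20] z:[18,31] -> hit [18,20], descend [1, 13]
    N1 x:[30,36] y:[4,37/2] z:[49/2,31] -> miss, prune
    N13 x:[2,7] y:[14,20] z:[18,23] -> miss, prune
  N10 x:[4,28] y:[19,23] z:[19,65/2] -> hit [19,23], descend [3, 12]
    N3 x:[22,28] y:[41/2,23] z:[19,23] -> hit [22,23], descend [7, 8]
      N7 x:[26,28] y:[41/2,21] z:[19,39/2] -> miss, prune
      N8 x:[22,24] y:[21,23] z:[45/2,23] -> hit [45/2,23] leaf, test {P4@t=45/2}
    N12 x:[4,24] y:[19,23] z:[27,65/2] -> miss, prune

Visited [0, 9, 1, 13, 10, 3, 7, 8, 12]. Tests: 9 box, 1 leaf. Nearest: P4.

== RESULT ==
4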